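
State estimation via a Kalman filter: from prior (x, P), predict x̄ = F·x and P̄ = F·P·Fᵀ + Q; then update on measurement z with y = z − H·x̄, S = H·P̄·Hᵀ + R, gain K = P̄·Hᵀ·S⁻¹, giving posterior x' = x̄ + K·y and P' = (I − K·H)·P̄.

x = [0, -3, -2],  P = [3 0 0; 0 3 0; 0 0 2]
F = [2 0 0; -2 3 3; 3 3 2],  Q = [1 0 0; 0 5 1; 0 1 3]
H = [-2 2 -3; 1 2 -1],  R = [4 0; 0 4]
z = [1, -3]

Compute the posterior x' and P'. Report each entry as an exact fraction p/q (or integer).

x̄ = F·x = [0, -15, -13]
P̄ = F·P·Fᵀ + Q = [13 -12 18; -12 62 22; 18 22 65]
y = z − H·x̄ = [-8, 14]
S = H·P̄·Hᵀ + R = [937 247; 247 158]
K = P̄·Hᵀ·S⁻¹ = [-9269/87037 -1485/87037; -9274/87037 64076/87037; -28805/87037 43378/87037]
x' = x̄ + K·y = [53362/87037, -334299/87037, -293749/87037]
P' = (I − K·H)·P̄ = [124440/87037 -150736/87037 -171092/87037; -150736/87037 389922/87037 372804/87037; -171092/87037 372804/87037 401004/87037]

x' = [53362/87037, -334299/87037, -293749/87037]
P' = [124440/87037 -150736/87037 -171092/87037; -150736/87037 389922/87037 372804/87037; -171092/87037 372804/87037 401004/87037]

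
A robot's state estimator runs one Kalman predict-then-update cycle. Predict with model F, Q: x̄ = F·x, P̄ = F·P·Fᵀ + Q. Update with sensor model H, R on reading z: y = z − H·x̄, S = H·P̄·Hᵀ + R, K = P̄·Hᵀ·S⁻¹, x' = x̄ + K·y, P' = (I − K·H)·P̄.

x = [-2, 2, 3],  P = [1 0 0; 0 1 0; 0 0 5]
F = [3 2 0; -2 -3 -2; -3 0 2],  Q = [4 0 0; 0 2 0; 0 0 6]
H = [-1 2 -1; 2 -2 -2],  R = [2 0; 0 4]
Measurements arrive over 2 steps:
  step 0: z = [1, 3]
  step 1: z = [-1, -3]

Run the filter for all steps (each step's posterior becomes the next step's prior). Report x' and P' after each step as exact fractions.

step 0: x' = [917/5771, -1121/11542, -12309/11542], P' = [15907/5771 9840/5771 3999/5771; 9840/5771 7963/5771 2411/5771; 3999/5771 2411/5771 4687/5771]
step 1: x' = [2430637/13971770, 2408361/6985885, 8076103/6985885], P' = [35064693/13971770 21215773/13971770 4781542/6985885; 21215773/13971770 8661579/6985885 2882957/6985885; 4781542/6985885 2882957/6985885 5673561/6985885]

step 0: x̄ = F·x = [-2, -8, 12]
step 0: P̄ = F·P·Fᵀ + Q = [17 -12 -9; -12 35 -14; -9 -14 35]
step 0: y = z − H·x̄ = [27, 15]
step 0: S = H·P̄·Hᵀ + R = [280 -148; -148 408]
step 0: K = P̄·Hᵀ·S⁻¹ = [-113/5771 1034/5771; 3675/11542 -267/5771; -1932/5771 -3099/11542]
step 0: x' = x̄ + K·y = [917/5771, -1121/11542, -12309/11542]
step 0: P' = (I − K·H)·P̄ = [15907/5771 9840/5771 3999/5771; 9840/5771 7963/5771 2411/5771; 3999/5771 2411/5771 4687/5771]
step 1: x̄ = F·x = [1630/5771, 24313/11542, -15060/5771]
step 1: P̄ = F·P·Fᵀ + Q = [316179/5771 -304778/5771 -168565/5771; -304778/5771 344589/5771 158786/5771; -168565/5771 158786/5771 148549/5771]
step 1: y = z − H·x̄ = [-43514/5771, -26380/5771]
step 1: S = H·P̄·Hᵀ + R = [2101464/5771 -3859856/5771; -3859856/5771 8317384/5771]
step 1: K = P̄·Hᵀ·S⁻¹ = [-2196231/27943540 1071459/6985885; 7664629/27943540 -1873299/27943540; -4689189/13971770 -1887488/6985885]
step 1: x' = x̄ + K·y = [2430637/13971770, 2408361/6985885, 8076103/6985885]
step 1: P' = (I − K·H)·P̄ = [35064693/13971770 21215773/13971770 4781542/6985885; 21215773/13971770 8661579/6985885 2882957/6985885; 4781542/6985885 2882957/6985885 5673561/6985885]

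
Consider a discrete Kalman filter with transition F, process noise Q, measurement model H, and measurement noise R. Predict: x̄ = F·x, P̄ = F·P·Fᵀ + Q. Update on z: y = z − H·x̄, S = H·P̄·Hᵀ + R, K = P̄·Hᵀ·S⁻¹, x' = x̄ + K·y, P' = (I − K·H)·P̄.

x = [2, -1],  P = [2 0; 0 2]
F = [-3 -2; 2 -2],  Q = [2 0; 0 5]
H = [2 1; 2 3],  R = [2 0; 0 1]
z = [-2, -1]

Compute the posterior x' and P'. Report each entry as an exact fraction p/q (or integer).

x̄ = F·x = [-4, 6]
P̄ = F·P·Fᵀ + Q = [28 -4; -4 21]
y = z − H·x̄ = [0, -11]
S = H·P̄·Hᵀ + R = [119 143; 143 254]
K = P̄·Hᵀ·S⁻¹ = [6916/9777 -2200/9777; -1521/3259 1562/3259]
x' = x̄ + K·y = [-14908/9777, 2372/3259]
P' = (I − K·H)·P̄ = [10924/9777 -2672/3259; -2672/3259 2302/3259]

x' = [-14908/9777, 2372/3259]
P' = [10924/9777 -2672/3259; -2672/3259 2302/3259]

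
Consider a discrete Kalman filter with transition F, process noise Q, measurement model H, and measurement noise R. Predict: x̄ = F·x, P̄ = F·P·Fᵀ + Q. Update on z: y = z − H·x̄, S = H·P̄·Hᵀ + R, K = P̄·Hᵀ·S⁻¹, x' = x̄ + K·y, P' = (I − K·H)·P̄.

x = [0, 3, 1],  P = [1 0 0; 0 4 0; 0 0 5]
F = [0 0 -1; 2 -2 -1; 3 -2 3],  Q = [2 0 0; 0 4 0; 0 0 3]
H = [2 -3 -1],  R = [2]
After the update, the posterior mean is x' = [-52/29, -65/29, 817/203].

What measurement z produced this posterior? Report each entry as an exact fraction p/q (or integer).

x̄ = F·x = [-1, -7, -3]
P̄ = F·P·Fᵀ + Q = [7 5 -15; 5 29 7; -15 7 73]
S = H·P̄·Hᵀ + R = [406]
K = P̄·Hᵀ·S⁻¹ = [1/29; -6/29; -62/203]
x' − x̄ = [-23/29, 138/29, 1426/203] = K·y
y = (KᵀK)⁻¹·Kᵀ·(x' − x̄) = [-23]
z = y + H·x̄ = [-23] + [22] = [-1]

z = [-1]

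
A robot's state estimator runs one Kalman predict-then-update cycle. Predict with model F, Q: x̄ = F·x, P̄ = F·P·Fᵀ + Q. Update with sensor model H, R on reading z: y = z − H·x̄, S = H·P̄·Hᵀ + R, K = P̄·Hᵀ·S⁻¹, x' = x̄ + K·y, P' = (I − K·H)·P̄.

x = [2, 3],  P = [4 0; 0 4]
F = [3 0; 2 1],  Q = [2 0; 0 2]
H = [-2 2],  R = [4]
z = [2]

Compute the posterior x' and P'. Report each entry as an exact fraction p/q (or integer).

x̄ = F·x = [6, 7]
P̄ = F·P·Fᵀ + Q = [38 24; 24 22]
y = z − H·x̄ = [0]
S = H·P̄·Hᵀ + R = [52]
K = P̄·Hᵀ·S⁻¹ = [-7/13; -1/13]
x' = x̄ + K·y = [6, 7]
P' = (I − K·H)·P̄ = [298/13 284/13; 284/13 282/13]

x' = [6, 7]
P' = [298/13 284/13; 284/13 282/13]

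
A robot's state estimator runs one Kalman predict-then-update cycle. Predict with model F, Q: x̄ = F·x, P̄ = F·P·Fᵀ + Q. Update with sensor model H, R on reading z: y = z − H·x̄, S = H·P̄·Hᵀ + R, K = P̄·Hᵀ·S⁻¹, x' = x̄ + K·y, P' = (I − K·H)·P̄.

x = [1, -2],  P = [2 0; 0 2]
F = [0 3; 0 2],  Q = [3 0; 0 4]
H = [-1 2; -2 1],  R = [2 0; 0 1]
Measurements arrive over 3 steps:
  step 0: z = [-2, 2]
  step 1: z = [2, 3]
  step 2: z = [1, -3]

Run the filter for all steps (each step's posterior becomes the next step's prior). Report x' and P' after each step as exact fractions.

step 0: x' = [-2298/1091, -2276/1091], P' = [690/1091 672/1091; 672/1091 996/1091]
step 1: x' = [-1101822/638791, -113364/638791], P' = [389874/638791 377352/638791; 377352/638791 564796/638791]
step 2: x' = [780806007/365475491, 524917324/365475491], P' = [222653274/365475491 215431752/365475491; 215431752/365475491 322609996/365475491]

step 0: x̄ = F·x = [-6, -4]
step 0: P̄ = F·P·Fᵀ + Q = [21 12; 12 12]
step 0: y = z − H·x̄ = [0, -6]
step 0: S = H·P̄·Hᵀ + R = [23 6; 6 49]
step 0: K = P̄·Hᵀ·S⁻¹ = [327/1091 -708/1091; 660/1091 -348/1091]
step 0: x' = x̄ + K·y = [-2298/1091, -2276/1091]
step 0: P' = (I − K·H)·P̄ = [690/1091 672/1091; 672/1091 996/1091]
step 1: x̄ = F·x = [-6828/1091, -4552/1091]
step 1: P̄ = F·P·Fᵀ + Q = [12237/1091 5976/1091; 5976/1091 8348/1091]
step 1: y = z − H·x̄ = [4458/1091, -5831/1091]
step 1: S = H·P̄·Hᵀ + R = [23907/1091 11290/1091; 11290/1091 34483/1091]
step 1: K = P̄·Hᵀ·S⁻¹ = [182415/638791 -402396/638791; 376120/638791 -189908/638791]
step 1: x' = x̄ + K·y = [-1101822/638791, -113364/638791]
step 1: P' = (I − K·H)·P̄ = [389874/638791 377352/638791; 377352/638791 564796/638791]
step 2: x̄ = F·x = [-340092/638791, -226728/638791]
step 2: P̄ = F·P·Fᵀ + Q = [6999537/638791 3388776/638791; 3388776/638791 4814348/638791]
step 2: y = z − H·x̄ = [752155/638791, -2369829/638791]
step 2: S = H·P̄·Hᵀ + R = [13979407/638791 6683890/638791; 6683890/638791 19896183/638791]
step 2: K = P̄·Hᵀ·S⁻¹ = [104105115/365475491 -229874796/365475491; 214894120/365475491 -108253508/365475491]
step 2: x' = x̄ + K·y = [780806007/365475491, 524917324/365475491]
step 2: P' = (I − K·H)·P̄ = [222653274/365475491 215431752/365475491; 215431752/365475491 322609996/365475491]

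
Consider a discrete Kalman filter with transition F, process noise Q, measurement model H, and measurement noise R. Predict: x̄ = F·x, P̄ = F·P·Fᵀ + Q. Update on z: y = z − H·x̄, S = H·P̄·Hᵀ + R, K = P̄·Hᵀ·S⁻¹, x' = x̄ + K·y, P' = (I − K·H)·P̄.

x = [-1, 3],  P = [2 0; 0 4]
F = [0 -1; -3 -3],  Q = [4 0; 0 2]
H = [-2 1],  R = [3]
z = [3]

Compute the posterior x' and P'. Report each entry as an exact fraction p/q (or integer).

x̄ = F·x = [-3, -6]
P̄ = F·P·Fᵀ + Q = [8 12; 12 56]
y = z − H·x̄ = [3]
S = H·P̄·Hᵀ + R = [43]
K = P̄·Hᵀ·S⁻¹ = [-4/43; 32/43]
x' = x̄ + K·y = [-141/43, -162/43]
P' = (I − K·H)·P̄ = [328/43 644/43; 644/43 1384/43]

x' = [-141/43, -162/43]
P' = [328/43 644/43; 644/43 1384/43]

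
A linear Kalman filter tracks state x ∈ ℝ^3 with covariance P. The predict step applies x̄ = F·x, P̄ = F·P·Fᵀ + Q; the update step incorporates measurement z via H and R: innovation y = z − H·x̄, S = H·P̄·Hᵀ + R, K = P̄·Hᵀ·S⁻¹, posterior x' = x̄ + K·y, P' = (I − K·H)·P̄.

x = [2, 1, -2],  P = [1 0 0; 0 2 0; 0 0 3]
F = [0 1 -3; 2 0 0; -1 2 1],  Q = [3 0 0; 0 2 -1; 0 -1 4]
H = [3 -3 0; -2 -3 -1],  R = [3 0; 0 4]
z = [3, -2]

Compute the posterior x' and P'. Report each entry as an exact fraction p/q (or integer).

x̄ = F·x = [7, 4, -2]
P̄ = F·P·Fᵀ + Q = [32 0 -5; 0 6 -3; -5 -3 16]
y = z − H·x̄ = [-6, 22]
S = H·P̄·Hᵀ + R = [345 -132; -132 164]
K = P̄·Hᵀ·S⁻¹ = [51/251 -197/1004; -411/3263 -2517/13052; -49/3263 81/13052]
x' = x̄ + K·y = [735/502, 3349/6526, -11573/6526]
P' = (I − K·H)·P̄ = [921/1004 717/1004 -3205/1004; 717/1004 10965/13052 -41469/13052; -3205/1004 -41469/13052 207413/13052]

x' = [735/502, 3349/6526, -11573/6526]
P' = [921/1004 717/1004 -3205/1004; 717/1004 10965/13052 -41469/13052; -3205/1004 -41469/13052 207413/13052]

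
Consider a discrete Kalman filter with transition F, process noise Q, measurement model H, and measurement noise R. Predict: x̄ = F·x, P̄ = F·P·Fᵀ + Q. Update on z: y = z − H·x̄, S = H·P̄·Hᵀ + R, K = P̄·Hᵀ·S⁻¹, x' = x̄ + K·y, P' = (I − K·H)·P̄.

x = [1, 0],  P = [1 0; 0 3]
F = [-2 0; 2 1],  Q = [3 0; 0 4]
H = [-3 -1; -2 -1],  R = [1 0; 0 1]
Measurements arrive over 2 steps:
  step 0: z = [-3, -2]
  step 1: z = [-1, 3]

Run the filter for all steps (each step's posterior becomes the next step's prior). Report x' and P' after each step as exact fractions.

step 0: x̄ = F·x = [-2, 2]
step 0: P̄ = F·P·Fᵀ + Q = [7 -4; -4 11]
step 0: y = z − H·x̄ = [-7, -4]
step 0: S = H·P̄·Hᵀ + R = [51 33; 33 24]
step 0: K = P̄·Hᵀ·S⁻¹ = [-26/45 17/45; 41/45 -62/45]
step 0: x' = x̄ + K·y = [8/15, 17/15]
step 0: P' = (I − K·H)·P̄ = [43/45 -103/45; -103/45 268/45]
step 1: x̄ = F·x = [-16/15, 11/5]
step 1: P̄ = F·P·Fᵀ + Q = [307/45 34/45; 34/45 208/45]
step 1: y = z − H·x̄ = [-2, 46/15]
step 1: S = H·P̄·Hᵀ + R = [644/9 148/3; 148/3 539/15]
step 1: K = P̄·Hᵀ·S⁻¹ = [-7045/18556 559/4639; 3715/9278 -3342/4639]
step 1: x' = x̄ + K·y = [577/9278, -3758/4639]
step 1: P' = (I − K·H)·P̄ = [9281/18556 -10399/9278; -10399/9278 13741/4639]

step 0: x' = [8/15, 17/15], P' = [43/45 -103/45; -103/45 268/45]
step 1: x' = [577/9278, -3758/4639], P' = [9281/18556 -10399/9278; -10399/9278 13741/4639]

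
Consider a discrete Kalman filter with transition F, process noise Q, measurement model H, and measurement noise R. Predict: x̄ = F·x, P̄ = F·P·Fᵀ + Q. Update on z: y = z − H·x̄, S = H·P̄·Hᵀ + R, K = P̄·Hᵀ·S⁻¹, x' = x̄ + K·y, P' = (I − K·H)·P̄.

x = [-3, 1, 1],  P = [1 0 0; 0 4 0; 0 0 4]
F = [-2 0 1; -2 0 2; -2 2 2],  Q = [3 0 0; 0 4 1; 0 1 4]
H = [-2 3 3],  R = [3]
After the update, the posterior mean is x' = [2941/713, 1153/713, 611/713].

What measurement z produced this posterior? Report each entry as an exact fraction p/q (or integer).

x̄ = F·x = [7, 8, 10]
P̄ = F·P·Fᵀ + Q = [11 12 12; 12 24 21; 12 21 40]
S = H·P̄·Hᵀ + R = [713]
K = P̄·Hᵀ·S⁻¹ = [50/713; 111/713; 159/713]
x' − x̄ = [-2050/713, -4551/713, -6519/713] = K·y
y = (KᵀK)⁻¹·Kᵀ·(x' − x̄) = [-41]
z = y + H·x̄ = [-41] + [40] = [-1]

z = [-1]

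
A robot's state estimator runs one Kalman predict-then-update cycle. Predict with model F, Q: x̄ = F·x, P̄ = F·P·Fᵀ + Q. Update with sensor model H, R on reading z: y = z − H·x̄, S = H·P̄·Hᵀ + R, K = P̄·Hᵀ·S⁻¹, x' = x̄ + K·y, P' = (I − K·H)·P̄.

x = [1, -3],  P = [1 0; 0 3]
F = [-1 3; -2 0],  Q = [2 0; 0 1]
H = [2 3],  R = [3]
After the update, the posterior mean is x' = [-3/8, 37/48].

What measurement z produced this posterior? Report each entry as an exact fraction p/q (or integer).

z = [2]

x̄ = F·x = [-10, -2]
P̄ = F·P·Fᵀ + Q = [30 2; 2 5]
S = H·P̄·Hᵀ + R = [192]
K = P̄·Hᵀ·S⁻¹ = [11/32; 19/192]
x' − x̄ = [77/8, 133/48] = K·y
y = (KᵀK)⁻¹·Kᵀ·(x' − x̄) = [28]
z = y + H·x̄ = [28] + [-26] = [2]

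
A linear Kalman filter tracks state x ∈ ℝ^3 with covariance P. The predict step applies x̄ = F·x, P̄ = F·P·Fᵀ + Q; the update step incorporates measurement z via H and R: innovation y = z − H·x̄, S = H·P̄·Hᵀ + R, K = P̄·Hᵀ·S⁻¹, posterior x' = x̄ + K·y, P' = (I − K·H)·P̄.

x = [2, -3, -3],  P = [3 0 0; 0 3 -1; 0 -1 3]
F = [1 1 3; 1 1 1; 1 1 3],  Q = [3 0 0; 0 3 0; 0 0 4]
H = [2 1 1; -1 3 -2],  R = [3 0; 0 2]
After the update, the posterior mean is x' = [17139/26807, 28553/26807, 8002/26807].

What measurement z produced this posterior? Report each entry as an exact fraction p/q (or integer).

z = [3, 2]

x̄ = F·x = [-10, -4, -10]
P̄ = F·P·Fᵀ + Q = [30 11 27; 11 10 11; 27 11 31]
S = H·P̄·Hᵀ + R = [338 -161; -161 156]
K = P̄·Hᵀ·S⁻¹ = [7077/26807 -1460/26807; 6225/26807 5909/26807; 5960/26807 -3472/26807]
x' − x̄ = [285209/26807, 135781/26807, 276072/26807] = K·y
y = (KᵀK)⁻¹·Kᵀ·(x' − x̄) = [37, -16]
z = y + H·x̄ = [37, -16] + [-34, 18] = [3, 2]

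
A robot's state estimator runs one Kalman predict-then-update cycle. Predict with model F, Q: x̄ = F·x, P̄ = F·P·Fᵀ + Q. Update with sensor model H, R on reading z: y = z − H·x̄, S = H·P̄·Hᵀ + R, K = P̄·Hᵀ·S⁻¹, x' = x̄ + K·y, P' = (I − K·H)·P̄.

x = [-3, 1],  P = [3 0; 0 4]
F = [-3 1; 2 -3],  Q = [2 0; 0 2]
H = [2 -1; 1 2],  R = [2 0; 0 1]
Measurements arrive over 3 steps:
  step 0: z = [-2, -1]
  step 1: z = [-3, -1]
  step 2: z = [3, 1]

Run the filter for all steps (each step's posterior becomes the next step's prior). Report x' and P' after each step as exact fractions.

step 0: x̄ = F·x = [10, -9]
step 0: P̄ = F·P·Fᵀ + Q = [33 -30; -30 50]
step 0: y = z − H·x̄ = [-31, 7]
step 0: S = H·P̄·Hᵀ + R = [304 -124; -124 114]
step 0: K = P̄·Hᵀ·S⁻¹ = [1899/4820 231/1205; -193/964 191/482]
step 0: x' = x̄ + K·y = [-4201/4820, -19/964]
step 0: P' = (I − K·H)·P̄ = [426/1205 -39/482; -39/482 115/482]
step 1: x̄ = F·x = [3127/1205, -8117/4820]
step 1: P̄ = F·P·Fᵀ + Q = [14233/2410 -4491/1205; -4491/1205 15743/2410]
step 1: y = z − H·x̄ = [-47593/4820, -547/2410]
step 1: S = H·P̄·Hᵀ + R = [113423/2410 -14983/1205; -14983/1205 43687/2410]
step 1: K = P̄·Hᵀ·S⁻¹ = [1264886/3366929 580071/3366929; -662409/3366929 1280006/3366929]
step 1: x' = x̄ + K·y = [-3883977/3366929, 580154/3366929]
step 1: P' = (I − K·H)·P̄ = [1127923/3366929 -273926/3366929; -273926/3366929 776966/3366929]
step 2: x̄ = F·x = [12232085/3366929, -9508416/3366929]
step 2: P̄ = F·P·Fᵀ + Q = [19305687/3366929 -12111622/3366929; -12111622/3366929 21525356/3366929]
step 2: y = z − H·x̄ = [-23871799/3366929, 10151676/3366929]
step 2: S = H·P̄·Hᵀ + R = [153928450/3366929 -40774204/3366929; -40774204/3366929 60327552/3366929]
step 2: K = P̄·Hᵀ·S⁻¹ = [212321429/566064124 194723123/1132128248; -55628745/283032062 215110225/566064124]
step 2: x' = x̄ + K·y = [844696467/566064124, -80596803/283032062]
step 2: P' = (I − K·H)·P̄ = [378658911/1132128248 -45983947/566064124; -45983947/566064124 65273543/283032062]

step 0: x' = [-4201/4820, -19/964], P' = [426/1205 -39/482; -39/482 115/482]
step 1: x' = [-3883977/3366929, 580154/3366929], P' = [1127923/3366929 -273926/3366929; -273926/3366929 776966/3366929]
step 2: x' = [844696467/566064124, -80596803/283032062], P' = [378658911/1132128248 -45983947/566064124; -45983947/566064124 65273543/283032062]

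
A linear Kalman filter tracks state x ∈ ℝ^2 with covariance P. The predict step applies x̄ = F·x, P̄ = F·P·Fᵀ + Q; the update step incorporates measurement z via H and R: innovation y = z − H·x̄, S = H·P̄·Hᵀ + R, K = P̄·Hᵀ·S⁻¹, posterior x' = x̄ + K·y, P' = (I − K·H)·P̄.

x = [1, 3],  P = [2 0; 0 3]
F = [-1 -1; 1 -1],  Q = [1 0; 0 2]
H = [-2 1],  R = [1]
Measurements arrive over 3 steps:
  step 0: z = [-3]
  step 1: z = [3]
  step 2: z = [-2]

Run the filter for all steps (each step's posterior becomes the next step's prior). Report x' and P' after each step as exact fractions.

step 0: x̄ = F·x = [-4, -2]
step 0: P̄ = F·P·Fᵀ + Q = [6 1; 1 7]
step 0: y = z − H·x̄ = [-9]
step 0: S = H·P̄·Hᵀ + R = [28]
step 0: K = P̄·Hᵀ·S⁻¹ = [-11/28; 5/28]
step 0: x' = x̄ + K·y = [-13/28, -101/28]
step 0: P' = (I − K·H)·P̄ = [47/28 83/28; 83/28 171/28]
step 1: x̄ = F·x = [57/14, 22/7]
step 1: P̄ = F·P·Fᵀ + Q = [103/7 31/7; 31/7 27/7]
step 1: y = z − H·x̄ = [8]
step 1: S = H·P̄·Hᵀ + R = [46]
step 1: K = P̄·Hᵀ·S⁻¹ = [-25/46; -5/46]
step 1: x' = x̄ + K·y = [-89/322, 366/161]
step 1: P' = (I − K·H)·P̄ = [363/322 551/322; 551/322 1067/322]
step 2: x̄ = F·x = [-643/322, -821/322]
step 2: P̄ = F·P·Fᵀ + Q = [1427/161 352/161; 352/161 486/161]
step 2: y = z − H·x̄ = [-1109/322]
step 2: S = H·P̄·Hᵀ + R = [4947/161]
step 2: K = P̄·Hᵀ·S⁻¹ = [-834/1649; -218/4947]
step 2: x' = x̄ + K·y = [-841/3298, -23725/9894]
step 2: P' = (I − K·H)·P̄ = [1655/1649 2476/1649; 2476/1649 14638/4947]

step 0: x' = [-13/28, -101/28], P' = [47/28 83/28; 83/28 171/28]
step 1: x' = [-89/322, 366/161], P' = [363/322 551/322; 551/322 1067/322]
step 2: x' = [-841/3298, -23725/9894], P' = [1655/1649 2476/1649; 2476/1649 14638/4947]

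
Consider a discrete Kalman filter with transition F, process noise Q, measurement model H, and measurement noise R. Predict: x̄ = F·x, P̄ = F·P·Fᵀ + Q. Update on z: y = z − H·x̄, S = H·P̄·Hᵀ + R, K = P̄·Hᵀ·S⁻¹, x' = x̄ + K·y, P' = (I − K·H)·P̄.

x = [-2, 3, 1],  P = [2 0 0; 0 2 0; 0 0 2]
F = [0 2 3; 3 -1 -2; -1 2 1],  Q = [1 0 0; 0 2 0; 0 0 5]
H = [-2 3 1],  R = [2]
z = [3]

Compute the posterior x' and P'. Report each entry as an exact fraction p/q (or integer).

x̄ = F·x = [9, -11, 9]
P̄ = F·P·Fᵀ + Q = [27 -16 14; -16 30 -14; 14 -14 17]
y = z − H·x̄ = [45]
S = H·P̄·Hᵀ + R = [449]
K = P̄·Hᵀ·S⁻¹ = [-88/449; 108/449; -53/449]
x' = x̄ + K·y = [81/449, -79/449, 1656/449]
P' = (I − K·H)·P̄ = [4379/449 2320/449 1622/449; 2320/449 1806/449 -562/449; 1622/449 -562/449 4824/449]

x' = [81/449, -79/449, 1656/449]
P' = [4379/449 2320/449 1622/449; 2320/449 1806/449 -562/449; 1622/449 -562/449 4824/449]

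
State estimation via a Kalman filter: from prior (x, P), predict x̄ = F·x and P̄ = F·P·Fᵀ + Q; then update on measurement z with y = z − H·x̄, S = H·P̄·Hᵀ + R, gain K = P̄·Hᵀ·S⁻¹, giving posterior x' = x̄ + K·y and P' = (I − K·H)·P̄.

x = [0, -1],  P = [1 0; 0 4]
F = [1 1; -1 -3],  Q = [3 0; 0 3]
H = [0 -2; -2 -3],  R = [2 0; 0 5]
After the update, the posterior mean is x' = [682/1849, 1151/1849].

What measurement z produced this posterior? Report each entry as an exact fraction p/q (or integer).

x̄ = F·x = [-1, 3]
P̄ = F·P·Fᵀ + Q = [8 -13; -13 40]
S = H·P̄·Hᵀ + R = [162 188; 188 241]
K = P̄·Hᵀ·S⁻¹ = [971/1849 -581/1849; -804/1849 -94/1849]
x' − x̄ = [2531/1849, -4396/1849] = K·y
y = (KᵀK)⁻¹·Kᵀ·(x' − x̄) = [5, 4]
z = y + H·x̄ = [5, 4] + [-6, -7] = [-1, -3]

z = [-1, -3]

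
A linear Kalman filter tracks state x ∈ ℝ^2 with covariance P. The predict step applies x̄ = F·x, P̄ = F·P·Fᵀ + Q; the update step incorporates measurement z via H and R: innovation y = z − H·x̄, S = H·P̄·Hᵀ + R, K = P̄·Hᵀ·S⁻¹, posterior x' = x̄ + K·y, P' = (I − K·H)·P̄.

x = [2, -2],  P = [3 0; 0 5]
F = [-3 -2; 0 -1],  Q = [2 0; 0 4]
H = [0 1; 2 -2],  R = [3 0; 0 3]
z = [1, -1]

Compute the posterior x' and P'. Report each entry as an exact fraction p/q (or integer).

x' = [653/928, 2363/1856]
P' = [1389/464 2091/928; 2091/928 4173/1856]

x̄ = F·x = [-2, 2]
P̄ = F·P·Fᵀ + Q = [49 10; 10 9]
y = z − H·x̄ = [-1, 7]
S = H·P̄·Hᵀ + R = [12 2; 2 155]
K = P̄·Hᵀ·S⁻¹ = [697/928 229/464; 1391/1856 3/928]
x' = x̄ + K·y = [653/928, 2363/1856]
P' = (I − K·H)·P̄ = [1389/464 2091/928; 2091/928 4173/1856]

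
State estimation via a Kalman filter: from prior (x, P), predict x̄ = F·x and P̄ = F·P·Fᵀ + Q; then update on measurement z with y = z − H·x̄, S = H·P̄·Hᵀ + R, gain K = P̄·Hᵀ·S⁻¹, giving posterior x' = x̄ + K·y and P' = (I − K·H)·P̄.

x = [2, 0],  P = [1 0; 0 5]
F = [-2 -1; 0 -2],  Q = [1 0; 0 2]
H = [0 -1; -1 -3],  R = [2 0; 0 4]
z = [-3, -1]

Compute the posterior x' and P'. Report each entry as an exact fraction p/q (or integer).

x̄ = F·x = [-4, 0]
P̄ = F·P·Fᵀ + Q = [10 10; 10 22]
y = z − H·x̄ = [-3, -5]
S = H·P̄·Hᵀ + R = [24 76; 76 272]
K = P̄·Hᵀ·S⁻¹ = [20/47 -25/94; -13/47 -19/94]
x' = x̄ + K·y = [-371/94, 173/94]
P' = (I − K·H)·P̄ = [170/47 -40/47; -40/47 26/47]

x' = [-371/94, 173/94]
P' = [170/47 -40/47; -40/47 26/47]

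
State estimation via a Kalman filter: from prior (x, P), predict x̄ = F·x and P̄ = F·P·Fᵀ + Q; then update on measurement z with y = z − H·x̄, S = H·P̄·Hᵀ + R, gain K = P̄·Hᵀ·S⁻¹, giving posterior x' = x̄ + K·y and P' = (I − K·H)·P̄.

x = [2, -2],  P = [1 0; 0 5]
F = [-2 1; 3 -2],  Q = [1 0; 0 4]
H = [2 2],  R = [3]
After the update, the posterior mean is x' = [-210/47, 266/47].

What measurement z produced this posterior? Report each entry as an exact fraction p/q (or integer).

x̄ = F·x = [-6, 10]
P̄ = F·P·Fᵀ + Q = [10 -16; -16 33]
S = H·P̄·Hᵀ + R = [47]
K = P̄·Hᵀ·S⁻¹ = [-12/47; 34/47]
x' − x̄ = [72/47, -204/47] = K·y
y = (KᵀK)⁻¹·Kᵀ·(x' − x̄) = [-6]
z = y + H·x̄ = [-6] + [8] = [2]

z = [2]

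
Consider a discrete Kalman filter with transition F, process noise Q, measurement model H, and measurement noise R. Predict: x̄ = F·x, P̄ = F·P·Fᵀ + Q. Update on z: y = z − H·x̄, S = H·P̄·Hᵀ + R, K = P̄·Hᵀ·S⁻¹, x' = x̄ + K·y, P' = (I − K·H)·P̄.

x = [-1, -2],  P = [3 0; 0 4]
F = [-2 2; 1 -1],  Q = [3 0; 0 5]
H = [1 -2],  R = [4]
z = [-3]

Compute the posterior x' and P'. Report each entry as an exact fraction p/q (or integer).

x̄ = F·x = [-2, 1]
P̄ = F·P·Fᵀ + Q = [31 -14; -14 12]
y = z − H·x̄ = [1]
S = H·P̄·Hᵀ + R = [139]
K = P̄·Hᵀ·S⁻¹ = [59/139; -38/139]
x' = x̄ + K·y = [-219/139, 101/139]
P' = (I − K·H)·P̄ = [828/139 296/139; 296/139 224/139]

x' = [-219/139, 101/139]
P' = [828/139 296/139; 296/139 224/139]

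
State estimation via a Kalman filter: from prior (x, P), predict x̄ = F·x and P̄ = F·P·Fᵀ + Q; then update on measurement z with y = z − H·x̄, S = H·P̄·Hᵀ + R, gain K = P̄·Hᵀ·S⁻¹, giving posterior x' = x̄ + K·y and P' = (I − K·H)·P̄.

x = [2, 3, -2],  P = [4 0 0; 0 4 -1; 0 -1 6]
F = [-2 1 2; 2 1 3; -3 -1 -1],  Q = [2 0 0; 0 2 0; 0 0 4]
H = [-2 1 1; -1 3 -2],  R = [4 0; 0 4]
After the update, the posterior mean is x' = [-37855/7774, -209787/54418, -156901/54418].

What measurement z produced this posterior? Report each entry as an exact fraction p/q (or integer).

z = [3, -1]

x̄ = F·x = [-5, 1, -7]
P̄ = F·P·Fᵀ + Q = [42 19 11; 19 70 -42; 11 -42 48]
S = H·P̄·Hᵀ + R = [86 56; 56 1302]
K = P̄·Hᵀ·S⁻¹ = [-2497/3887 173/7774; -1015/3887 12105/54418; -278/3887 -9571/54418]
x' − x̄ = [1015/7774, -264205/54418, 224025/54418] = K·y
y = (KᵀK)⁻¹·Kᵀ·(x' − x̄) = [-1, -23]
z = y + H·x̄ = [-1, -23] + [4, 22] = [3, -1]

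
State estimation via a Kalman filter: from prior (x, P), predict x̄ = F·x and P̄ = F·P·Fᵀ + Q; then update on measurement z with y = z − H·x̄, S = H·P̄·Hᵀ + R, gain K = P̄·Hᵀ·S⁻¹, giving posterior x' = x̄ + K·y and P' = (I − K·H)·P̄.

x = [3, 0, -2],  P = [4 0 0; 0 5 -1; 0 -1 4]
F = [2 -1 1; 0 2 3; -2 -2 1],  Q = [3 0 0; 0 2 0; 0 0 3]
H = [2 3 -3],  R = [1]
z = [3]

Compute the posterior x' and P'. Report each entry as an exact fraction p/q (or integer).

x' = [1745/527, -4020/527, -6771/1054]
P' = [13632/527 -3567/527 5510/527; -3567/527 12074/527 9670/527; 5510/527 9670/527 26737/1054]

x̄ = F·x = [4, -6, -8]
P̄ = F·P·Fᵀ + Q = [30 3 1; 3 46 -4; 1 -4 47]
y = z − H·x̄ = [-11]
S = H·P̄·Hᵀ + R = [1054]
K = P̄·Hᵀ·S⁻¹ = [33/527; 78/527; -151/1054]
x' = x̄ + K·y = [1745/527, -4020/527, -6771/1054]
P' = (I − K·H)·P̄ = [13632/527 -3567/527 5510/527; -3567/527 12074/527 9670/527; 5510/527 9670/527 26737/1054]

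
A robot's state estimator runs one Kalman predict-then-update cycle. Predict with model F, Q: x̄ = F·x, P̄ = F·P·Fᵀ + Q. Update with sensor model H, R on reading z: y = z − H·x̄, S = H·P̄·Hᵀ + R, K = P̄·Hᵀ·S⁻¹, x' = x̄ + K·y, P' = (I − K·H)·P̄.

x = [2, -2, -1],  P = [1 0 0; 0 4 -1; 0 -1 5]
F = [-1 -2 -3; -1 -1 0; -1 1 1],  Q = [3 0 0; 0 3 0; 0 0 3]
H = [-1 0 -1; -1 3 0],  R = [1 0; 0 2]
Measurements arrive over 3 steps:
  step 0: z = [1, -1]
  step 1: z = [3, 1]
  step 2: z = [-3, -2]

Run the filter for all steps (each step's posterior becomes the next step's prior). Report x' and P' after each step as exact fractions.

step 0: x' = [1581/449, 364/449, -2031/449], P' = [23554/2245 7704/2245 -21118/2245; 7704/2245 3004/2245 -6908/2245; -21118/2245 -6908/2245 20836/2245]
step 1: x' = [47741/121095, 5314/13455, -1064386/363285], P' = [4583834/928395 152506/103155 -12155119/2785185; 152506/103155 22612/34385 -397271/309465; -12155119/2785185 -397271/309465 39349499/8355555]
step 2: x' = [15013305135/3210547799, 2747022587/3210547799, -4863622409/3210547799], P' = [80336466444/16052738995 24179530664/16052738995 -70829757018/16052738995; 24179530664/16052738995 10715717974/16052738995 -20982348818/16052738995; -70829757018/16052738995 -20982348818/16052738995 76032396466/16052738995]

step 0: x̄ = F·x = [5, 0, -5]
step 0: P̄ = F·P·Fᵀ + Q = [53 6 -17; 6 8 -2; -17 -2 11]
step 0: y = z − H·x̄ = [1, 4]
step 0: S = H·P̄·Hᵀ + R = [31 24; 24 91]
step 0: K = P̄·Hᵀ·S⁻¹ = [-2436/2245 -221/2245; -796/2245 654/2245; 282/2245 197/2245]
step 0: x' = x̄ + K·y = [1581/449, 364/449, -2031/449]
step 0: P' = (I − K·H)·P̄ = [23554/2245 7704/2245 -21118/2245; 7704/2245 3004/2245 -6908/2245; -21118/2245 -6908/2245 20836/2245]
step 1: x̄ = F·x = [3784/449, -1945/449, -3248/449]
step 1: P̄ = F·P·Fᵀ + Q = [51041/2245 -31404/2245 -44954/2245; -31404/2245 48701/2245 48576/2245; -44954/2245 48576/2245 67141/2245]
step 1: y = z − H·x̄ = [1883/449, 10068/449]
step 1: S = H·P̄·Hᵀ + R = [30519/2245 -45429/2245; -45429/2245 682264/2245]
step 1: K = P̄·Hᵀ·S⁻¹ = [-1596383/2785185 -233086/928395; -60247/309465 25501/103155; -2884142/8355555 714401/2785185]
step 1: x' = x̄ + K·y = [47741/121095, 5314/13455, -1064386/363285]
step 1: P' = (I − K·H)·P̄ = [4583834/928395 152506/103155 -12155119/2785185; 152506/103155 22612/34385 -397271/309465; -12155119/2785185 -397271/309465 39349499/8355555]
step 2: x̄ = F·x = [920993/121095, -95567/121095, -1064131/363285]
step 2: P̄ = F·P·Fᵀ + Q = [16038836/928395 -5808014/928395 -31576522/2785185; -5808014/928395 10724651/928395 27650488/2785185; -31576522/2785185 27650488/2785185 137937494/8355555]
step 2: y = z − H·x̄ = [608993/363285, 965504/121095]
step 2: S = H·P̄·Hᵀ + R = [101183441/8355555 -14139352/2785185; -14139352/2785185 149265569/928395]
step 2: K = P̄·Hᵀ·S⁻¹ = [-9506709426/16052738995 -3898937226/16052738995; -3197181846/16052738995 3983811629/16052738995; -5202639448/16052738995 3941355282/16052738995]
step 2: x' = x̄ + K·y = [15013305135/3210547799, 2747022587/3210547799, -4863622409/3210547799]
step 2: P' = (I − K·H)·P̄ = [80336466444/16052738995 24179530664/16052738995 -70829757018/16052738995; 24179530664/16052738995 10715717974/16052738995 -20982348818/16052738995; -70829757018/16052738995 -20982348818/16052738995 76032396466/16052738995]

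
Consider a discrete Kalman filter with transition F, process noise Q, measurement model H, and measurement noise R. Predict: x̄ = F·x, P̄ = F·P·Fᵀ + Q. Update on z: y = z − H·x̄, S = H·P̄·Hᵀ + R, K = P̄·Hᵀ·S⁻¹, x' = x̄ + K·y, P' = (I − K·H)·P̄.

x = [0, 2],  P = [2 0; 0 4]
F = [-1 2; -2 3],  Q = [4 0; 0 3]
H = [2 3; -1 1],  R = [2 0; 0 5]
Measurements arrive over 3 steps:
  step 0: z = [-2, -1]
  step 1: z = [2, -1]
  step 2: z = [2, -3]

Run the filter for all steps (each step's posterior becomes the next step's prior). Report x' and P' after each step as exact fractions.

step 0: x' = [6/167, -2356/3507], P' = [190/167 -320/501; -320/501 1990/3507]
step 1: x' = [29914064/44589679, 8562260/44589679], P' = [50207414/44589679 -28218376/44589679; -28218376/44589679 25148854/44589679]
step 2: x' = [274019389338/187577884121, -62088618600/187577884121], P' = [211207377842/187577884121 -118703905768/187577884121; -118703905768/187577884121 105789516602/187577884121]

step 0: x̄ = F·x = [4, 6]
step 0: P̄ = F·P·Fᵀ + Q = [22 28; 28 47]
step 0: y = z − H·x̄ = [-28, -3]
step 0: S = H·P̄·Hᵀ + R = [849 69; 69 18]
step 0: K = P̄·Hᵀ·S⁻¹ = [30/167 -178/501; 745/3507 282/1169]
step 0: x' = x̄ + K·y = [6/167, -2356/3507]
step 0: P' = (I − K·H)·P̄ = [190/167 -320/501; -320/501 1990/3507]
step 1: x̄ = F·x = [-4838/3507, -2440/1169]
step 1: P̄ = F·P·Fᵀ + Q = [11646/1169 35600/3507; 35600/3507 23757/1169]
step 1: y = z − H·x̄ = [38650/3507, -1025/3507]
step 1: S = H·P̄·Hᵀ + R = [405135/1169 108337/3507; 108337/3507 52544/3507]
step 1: K = P̄·Hᵀ·S⁻¹ = [7879850/44589679 -15685158/44589679; 9504905/44589679 10673446/44589679]
step 1: x' = x̄ + K·y = [29914064/44589679, 8562260/44589679]
step 1: P' = (I − K·H)·P̄ = [50207414/44589679 -28218376/44589679; -28218376/44589679 25148854/44589679]
step 2: x̄ = F·x = [-12789544/44589679, -34141348/44589679]
step 2: P̄ = F·P·Fᵀ + Q = [442035050/44589679 448836584/44589679; 448836584/44589679 899558891/44589679]
step 2: y = z − H·x̄ = [217182490/44589679, -112417233/44589679]
step 2: S = H·P̄·Hᵀ + R = [15339388585/44589679 1365769989/44589679; 1365769989/44589679 666869168/44589679]
step 2: K = P̄·Hᵀ·S⁻¹ = [33151519190/187577884121 -65982256722/187577884121; 39980369135/187577884121 44898684474/187577884121]
step 2: x' = x̄ + K·y = [274019389338/187577884121, -62088618600/187577884121]
step 2: P' = (I − K·H)·P̄ = [211207377842/187577884121 -118703905768/187577884121; -118703905768/187577884121 105789516602/187577884121]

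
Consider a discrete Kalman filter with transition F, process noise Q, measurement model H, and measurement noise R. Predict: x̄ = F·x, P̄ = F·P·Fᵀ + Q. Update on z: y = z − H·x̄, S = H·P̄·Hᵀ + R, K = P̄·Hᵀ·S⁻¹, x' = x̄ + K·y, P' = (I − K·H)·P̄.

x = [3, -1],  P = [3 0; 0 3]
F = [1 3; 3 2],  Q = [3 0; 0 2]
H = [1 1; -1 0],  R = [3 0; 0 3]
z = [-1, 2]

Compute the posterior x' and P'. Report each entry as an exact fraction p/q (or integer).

x' = [-481/186, 379/186]
P' = [241/124 -181/124; -181/124 457/124]

x̄ = F·x = [0, 7]
P̄ = F·P·Fᵀ + Q = [33 27; 27 41]
y = z − H·x̄ = [-8, 2]
S = H·P̄·Hᵀ + R = [131 -60; -60 36]
K = P̄·Hᵀ·S⁻¹ = [5/31 -241/372; 23/31 181/372]
x' = x̄ + K·y = [-481/186, 379/186]
P' = (I − K·H)·P̄ = [241/124 -181/124; -181/124 457/124]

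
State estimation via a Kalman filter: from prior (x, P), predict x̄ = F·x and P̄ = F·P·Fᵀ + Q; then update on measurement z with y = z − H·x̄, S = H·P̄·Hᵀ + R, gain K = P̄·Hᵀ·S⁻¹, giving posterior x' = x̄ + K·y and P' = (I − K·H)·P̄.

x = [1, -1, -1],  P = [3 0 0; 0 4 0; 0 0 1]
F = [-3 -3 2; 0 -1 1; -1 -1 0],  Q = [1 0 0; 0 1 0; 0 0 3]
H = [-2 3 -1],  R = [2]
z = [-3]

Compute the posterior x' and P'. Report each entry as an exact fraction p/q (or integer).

x̄ = F·x = [-2, 0, 0]
P̄ = F·P·Fᵀ + Q = [68 14 21; 14 6 4; 21 4 10]
y = z − H·x̄ = [-7]
S = H·P̄·Hᵀ + R = [230]
K = P̄·Hᵀ·S⁻¹ = [-1/2; -7/115; -4/23]
x' = x̄ + K·y = [3/2, 49/115, 28/23]
P' = (I − K·H)·P̄ = [21/2 7 1; 7 592/115 36/23; 1 36/23 70/23]

x' = [3/2, 49/115, 28/23]
P' = [21/2 7 1; 7 592/115 36/23; 1 36/23 70/23]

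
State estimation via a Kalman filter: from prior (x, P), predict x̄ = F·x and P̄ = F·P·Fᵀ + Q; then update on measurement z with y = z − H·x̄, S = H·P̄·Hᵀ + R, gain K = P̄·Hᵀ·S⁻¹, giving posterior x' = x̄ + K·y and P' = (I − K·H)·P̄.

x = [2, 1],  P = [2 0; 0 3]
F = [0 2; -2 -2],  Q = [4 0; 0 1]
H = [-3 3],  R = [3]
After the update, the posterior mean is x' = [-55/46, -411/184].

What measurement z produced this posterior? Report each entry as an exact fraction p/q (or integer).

x̄ = F·x = [2, -6]
P̄ = F·P·Fᵀ + Q = [16 -12; -12 21]
S = H·P̄·Hᵀ + R = [552]
K = P̄·Hᵀ·S⁻¹ = [-7/46; 33/184]
x' − x̄ = [-147/46, 693/184] = K·y
y = (KᵀK)⁻¹·Kᵀ·(x' − x̄) = [21]
z = y + H·x̄ = [21] + [-24] = [-3]

z = [-3]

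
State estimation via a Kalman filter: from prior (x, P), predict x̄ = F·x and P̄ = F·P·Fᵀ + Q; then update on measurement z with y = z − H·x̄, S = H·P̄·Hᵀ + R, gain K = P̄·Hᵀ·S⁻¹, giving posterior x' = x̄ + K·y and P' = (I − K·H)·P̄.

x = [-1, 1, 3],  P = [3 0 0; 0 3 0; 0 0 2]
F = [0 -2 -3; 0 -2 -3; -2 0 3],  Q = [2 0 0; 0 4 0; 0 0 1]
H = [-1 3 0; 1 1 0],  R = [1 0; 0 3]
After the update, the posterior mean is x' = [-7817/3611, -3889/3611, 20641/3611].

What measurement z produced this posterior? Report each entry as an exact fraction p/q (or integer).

x̄ = F·x = [-11, -11, 11]
P̄ = F·P·Fᵀ + Q = [32 30 -18; 30 34 -18; -18 -18 31]
S = H·P̄·Hᵀ + R = [159 130; 130 129]
K = P̄·Hᵀ·S⁻¹ = [-578/3611 2318/3611; 968/3611 816/3611; 36/3611 -1044/3611]
x' − x̄ = [31904/3611, 35832/3611, -19080/3611] = K·y
y = (KᵀK)⁻¹·Kᵀ·(x' − x̄) = [21, 19]
z = y + H·x̄ = [21, 19] + [-22, -22] = [-1, -3]

z = [-1, -3]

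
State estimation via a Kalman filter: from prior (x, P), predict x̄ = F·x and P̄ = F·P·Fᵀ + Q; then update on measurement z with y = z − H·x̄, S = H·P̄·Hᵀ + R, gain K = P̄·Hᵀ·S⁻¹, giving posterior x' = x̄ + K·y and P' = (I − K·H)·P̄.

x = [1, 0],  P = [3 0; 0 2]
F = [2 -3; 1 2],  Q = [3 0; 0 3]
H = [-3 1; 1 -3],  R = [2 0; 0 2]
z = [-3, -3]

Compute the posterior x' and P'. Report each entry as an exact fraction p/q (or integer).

x' = [2653/1772, 661/443]
P' = [2163/7088 159/886; 159/886 134/443]

x̄ = F·x = [2, 1]
P̄ = F·P·Fᵀ + Q = [33 -6; -6 14]
y = z − H·x̄ = [2, -2]
S = H·P̄·Hᵀ + R = [349 -201; -201 197]
K = P̄·Hᵀ·S⁻¹ = [-5217/14176 -1653/14176; -209/1772 -645/1772]
x' = x̄ + K·y = [2653/1772, 661/443]
P' = (I − K·H)·P̄ = [2163/7088 159/886; 159/886 134/443]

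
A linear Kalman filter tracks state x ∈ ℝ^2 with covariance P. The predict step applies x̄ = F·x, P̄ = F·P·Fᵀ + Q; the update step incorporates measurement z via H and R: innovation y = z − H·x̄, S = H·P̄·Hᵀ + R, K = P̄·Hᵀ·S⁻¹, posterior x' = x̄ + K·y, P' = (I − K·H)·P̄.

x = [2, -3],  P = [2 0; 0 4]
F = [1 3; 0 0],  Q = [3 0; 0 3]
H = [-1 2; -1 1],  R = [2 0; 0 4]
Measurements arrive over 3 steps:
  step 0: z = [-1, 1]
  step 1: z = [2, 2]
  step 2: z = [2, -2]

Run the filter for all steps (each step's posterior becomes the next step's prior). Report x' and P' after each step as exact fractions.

step 0: x' = [-721/431, -474/431], P' = [2542/431 1230/431; 1230/431 762/431]
step 1: x' = [-14780/6109, -38430/189379], P' = [36146/6109 17490/6109; 17490/6109 335658/189379]
step 2: x' = [75923010/83406023, 85166244/83406023], P' = [493688950/83406023 238881750/83406023; 238881750/83406023 147874146/83406023]

step 0: x̄ = F·x = [-7, 0]
step 0: P̄ = F·P·Fᵀ + Q = [41 0; 0 3]
step 0: y = z − H·x̄ = [-8, -6]
step 0: S = H·P̄·Hᵀ + R = [55 47; 47 48]
step 0: K = P̄·Hᵀ·S⁻¹ = [-41/431 -328/431; 147/431 -117/431]
step 0: x' = x̄ + K·y = [-721/431, -474/431]
step 0: P' = (I − K·H)·P̄ = [2542/431 1230/431; 1230/431 762/431]
step 1: x̄ = F·x = [-2143/431, 0]
step 1: P̄ = F·P·Fᵀ + Q = [18073/431 0; 0 3]
step 1: y = z − H·x̄ = [-1281/431, -1281/431]
step 1: S = H·P̄·Hᵀ + R = [24107/431 20659/431; 20659/431 21090/431]
step 1: K = P̄·Hᵀ·S⁻¹ = [-583/6109 -4664/6109; 64563/189379 -51633/189379]
step 1: x' = x̄ + K·y = [-14780/6109, -38430/189379]
step 1: P' = (I − K·H)·P̄ = [36146/6109 17490/6109; 17490/6109 335658/189379]
step 2: x̄ = F·x = [-573470/189379, 0]
step 2: P̄ = F·P·Fᵀ + Q = [7962725/189379 0; 0 3]
step 2: y = z − H·x̄ = [-194712/189379, -952228/189379]
step 2: S = H·P̄·Hᵀ + R = [10614031/189379 9098999/189379; 9098999/189379 9288378/189379]
step 2: K = P̄·Hᵀ·S⁻¹ = [-7962725/83406023 -63701800/83406023; 28433271/83406023 -22751901/83406023]
step 2: x' = x̄ + K·y = [75923010/83406023, 85166244/83406023]
step 2: P' = (I − K·H)·P̄ = [493688950/83406023 238881750/83406023; 238881750/83406023 147874146/83406023]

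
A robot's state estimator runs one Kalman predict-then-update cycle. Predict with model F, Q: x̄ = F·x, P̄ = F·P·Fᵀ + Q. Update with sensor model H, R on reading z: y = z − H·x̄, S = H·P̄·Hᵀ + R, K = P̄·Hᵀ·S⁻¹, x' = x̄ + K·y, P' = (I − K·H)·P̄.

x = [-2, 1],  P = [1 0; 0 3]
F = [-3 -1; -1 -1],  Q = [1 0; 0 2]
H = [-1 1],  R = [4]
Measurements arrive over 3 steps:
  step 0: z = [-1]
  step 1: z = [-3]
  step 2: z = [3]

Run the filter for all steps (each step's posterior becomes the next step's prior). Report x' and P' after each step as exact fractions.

step 0: x' = [34/11, 1], P' = [94/11 6; 6 6]
step 1: x' = [1838/453, 883/453], P' = [8878/453 6050/453; 6050/453 4858/453]
step 2: x' = [-209598/38683, -84281/38683], P' = [812546/38683 549262/38683; 549262/38683 433462/38683]

step 0: x̄ = F·x = [5, 1]
step 0: P̄ = F·P·Fᵀ + Q = [13 6; 6 6]
step 0: y = z − H·x̄ = [3]
step 0: S = H·P̄·Hᵀ + R = [11]
step 0: K = P̄·Hᵀ·S⁻¹ = [-7/11; 0]
step 0: x' = x̄ + K·y = [34/11, 1]
step 0: P' = (I − K·H)·P̄ = [94/11 6; 6 6]
step 1: x̄ = F·x = [-113/11, -45/11]
step 1: P̄ = F·P·Fᵀ + Q = [1319/11 612/11; 612/11 314/11]
step 1: y = z − H·x̄ = [-101/11]
step 1: S = H·P̄·Hᵀ + R = [453/11]
step 1: K = P̄·Hᵀ·S⁻¹ = [-707/453; -298/453]
step 1: x' = x̄ + K·y = [1838/453, 883/453]
step 1: P' = (I − K·H)·P̄ = [8878/453 6050/453; 6050/453 4858/453]
step 2: x̄ = F·x = [-6397/453, -907/151]
step 2: P̄ = F·P·Fᵀ + Q = [121513/453 18564/151; 18564/151 8914/151]
step 2: y = z − H·x̄ = [-2317/453]
step 2: S = H·P̄·Hᵀ + R = [38683/453]
step 2: K = P̄·Hᵀ·S⁻¹ = [-65821/38683; -28950/38683]
step 2: x' = x̄ + K·y = [-209598/38683, -84281/38683]
step 2: P' = (I − K·H)·P̄ = [812546/38683 549262/38683; 549262/38683 433462/38683]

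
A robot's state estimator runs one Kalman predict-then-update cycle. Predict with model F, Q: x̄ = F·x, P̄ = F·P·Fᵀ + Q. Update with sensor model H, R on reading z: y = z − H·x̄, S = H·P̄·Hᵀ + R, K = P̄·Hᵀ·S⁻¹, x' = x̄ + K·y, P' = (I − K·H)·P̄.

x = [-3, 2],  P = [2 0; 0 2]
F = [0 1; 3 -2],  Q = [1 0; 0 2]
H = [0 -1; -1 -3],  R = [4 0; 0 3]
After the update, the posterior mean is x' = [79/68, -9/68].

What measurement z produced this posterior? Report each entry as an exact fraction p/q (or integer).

z = [3, -2]

x̄ = F·x = [2, -13]
P̄ = F·P·Fᵀ + Q = [3 -4; -4 28]
S = H·P̄·Hᵀ + R = [32 80; 80 234]
K = P̄·Hᵀ·S⁻¹ = [27/136 -1/34; -19/136 -5/17]
x' − x̄ = [-57/68, 875/68] = K·y
y = (KᵀK)⁻¹·Kᵀ·(x' − x̄) = [-10, -39]
z = y + H·x̄ = [-10, -39] + [13, 37] = [3, -2]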